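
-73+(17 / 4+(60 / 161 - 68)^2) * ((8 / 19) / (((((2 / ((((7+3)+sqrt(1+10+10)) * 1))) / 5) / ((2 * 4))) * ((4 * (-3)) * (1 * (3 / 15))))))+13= -79135355440 / 492499 - 7910580550 * sqrt(21) / 492499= -234287.16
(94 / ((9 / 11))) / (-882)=-517 / 3969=-0.13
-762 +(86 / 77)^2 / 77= -347870750 / 456533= -761.98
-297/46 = -6.46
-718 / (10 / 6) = -2154 / 5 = -430.80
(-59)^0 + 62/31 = 3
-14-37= -51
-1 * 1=-1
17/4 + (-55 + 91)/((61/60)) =9677/244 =39.66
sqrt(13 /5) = sqrt(65) /5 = 1.61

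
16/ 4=4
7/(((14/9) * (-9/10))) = -5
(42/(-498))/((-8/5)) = 35/664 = 0.05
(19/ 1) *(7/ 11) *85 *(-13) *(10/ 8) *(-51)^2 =-43438177.84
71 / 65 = 1.09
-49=-49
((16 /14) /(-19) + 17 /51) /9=109 /3591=0.03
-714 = -714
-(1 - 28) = 27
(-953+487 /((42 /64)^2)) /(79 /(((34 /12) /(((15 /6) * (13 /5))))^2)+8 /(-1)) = 0.44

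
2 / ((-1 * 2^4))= -1 / 8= -0.12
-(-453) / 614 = 453 / 614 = 0.74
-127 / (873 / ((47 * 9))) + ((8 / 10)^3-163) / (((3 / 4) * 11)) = -32502793 / 400125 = -81.23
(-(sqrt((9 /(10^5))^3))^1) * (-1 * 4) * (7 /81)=7 * sqrt(10) /75000000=0.00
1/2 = 0.50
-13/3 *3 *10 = -130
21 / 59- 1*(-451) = 26630 / 59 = 451.36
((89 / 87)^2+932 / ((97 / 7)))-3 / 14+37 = 1080188297 / 10278702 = 105.09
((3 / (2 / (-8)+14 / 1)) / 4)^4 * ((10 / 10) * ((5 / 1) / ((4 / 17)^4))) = 6765201 / 468512000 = 0.01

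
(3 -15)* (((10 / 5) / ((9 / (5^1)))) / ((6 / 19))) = -380 / 9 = -42.22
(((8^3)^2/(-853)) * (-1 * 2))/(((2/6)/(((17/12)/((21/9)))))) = 6684672/5971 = 1119.52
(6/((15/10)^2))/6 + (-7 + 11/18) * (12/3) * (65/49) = -4918/147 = -33.46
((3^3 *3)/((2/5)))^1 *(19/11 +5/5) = 6075/11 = 552.27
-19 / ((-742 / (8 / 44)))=19 / 4081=0.00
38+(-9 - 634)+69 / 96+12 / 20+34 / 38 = -1832471 / 3040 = -602.79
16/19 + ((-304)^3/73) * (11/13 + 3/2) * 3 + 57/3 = -48841867891/18031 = -2708772.00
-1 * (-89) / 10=8.90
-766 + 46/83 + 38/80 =-2539703/3320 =-764.97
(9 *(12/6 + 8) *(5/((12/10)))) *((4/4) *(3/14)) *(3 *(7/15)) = 225/2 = 112.50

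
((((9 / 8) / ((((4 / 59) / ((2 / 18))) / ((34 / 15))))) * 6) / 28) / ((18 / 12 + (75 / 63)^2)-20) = -63189 / 1205360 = -0.05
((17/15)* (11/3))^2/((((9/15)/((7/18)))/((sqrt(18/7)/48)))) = 34969* sqrt(14)/349920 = 0.37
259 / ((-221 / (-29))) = 7511 / 221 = 33.99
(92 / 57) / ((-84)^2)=23 / 100548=0.00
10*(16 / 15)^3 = 8192 / 675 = 12.14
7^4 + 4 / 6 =7205 / 3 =2401.67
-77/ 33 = -7/ 3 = -2.33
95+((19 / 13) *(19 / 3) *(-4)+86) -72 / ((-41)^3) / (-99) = 4256905253 / 29567109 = 143.97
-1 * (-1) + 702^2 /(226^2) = 135970 /12769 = 10.65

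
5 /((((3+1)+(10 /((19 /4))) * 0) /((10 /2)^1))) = 25 /4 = 6.25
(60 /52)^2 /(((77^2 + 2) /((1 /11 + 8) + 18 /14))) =18050 /8575567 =0.00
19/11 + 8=107/11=9.73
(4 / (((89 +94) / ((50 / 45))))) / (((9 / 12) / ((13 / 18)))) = 1040 / 44469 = 0.02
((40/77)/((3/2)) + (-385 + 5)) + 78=-69682/231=-301.65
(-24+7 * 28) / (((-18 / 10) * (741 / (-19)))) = 860 / 351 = 2.45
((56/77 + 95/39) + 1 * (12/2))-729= -308810/429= -719.84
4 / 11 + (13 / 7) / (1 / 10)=1458 / 77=18.94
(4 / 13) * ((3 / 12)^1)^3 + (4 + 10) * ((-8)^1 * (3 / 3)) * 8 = -186367 / 208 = -896.00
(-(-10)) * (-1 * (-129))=1290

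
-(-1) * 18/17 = 18/17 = 1.06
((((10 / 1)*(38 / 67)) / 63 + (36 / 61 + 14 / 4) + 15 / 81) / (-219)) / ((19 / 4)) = -0.00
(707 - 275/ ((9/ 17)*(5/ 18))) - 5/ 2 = -1165.50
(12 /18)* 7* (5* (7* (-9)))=-1470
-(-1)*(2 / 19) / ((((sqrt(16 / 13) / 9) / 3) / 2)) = 27*sqrt(13) / 19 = 5.12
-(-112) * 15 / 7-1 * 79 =161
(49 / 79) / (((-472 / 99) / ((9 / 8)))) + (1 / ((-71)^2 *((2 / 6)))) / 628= -34553124255 / 236088822848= -0.15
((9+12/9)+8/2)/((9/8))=344/27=12.74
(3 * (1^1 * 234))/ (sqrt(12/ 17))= 117 * sqrt(51)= 835.55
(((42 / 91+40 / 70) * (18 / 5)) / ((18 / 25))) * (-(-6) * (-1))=-30.99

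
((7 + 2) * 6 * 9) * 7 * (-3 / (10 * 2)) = -5103 / 10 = -510.30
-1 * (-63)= 63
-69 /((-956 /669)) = 46161 /956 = 48.29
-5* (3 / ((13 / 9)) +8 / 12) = -535 / 39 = -13.72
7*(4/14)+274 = 276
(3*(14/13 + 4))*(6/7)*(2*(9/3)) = 7128/91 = 78.33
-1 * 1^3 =-1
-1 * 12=-12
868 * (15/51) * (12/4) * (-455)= -5924100/17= -348476.47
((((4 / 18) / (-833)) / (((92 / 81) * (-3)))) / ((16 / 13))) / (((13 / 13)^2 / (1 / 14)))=39 / 8583232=0.00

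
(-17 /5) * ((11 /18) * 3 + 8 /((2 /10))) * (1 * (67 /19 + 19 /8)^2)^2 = -920812402724409 /5337948160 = -172503.06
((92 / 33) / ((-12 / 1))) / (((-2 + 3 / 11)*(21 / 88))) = 2024 / 3591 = 0.56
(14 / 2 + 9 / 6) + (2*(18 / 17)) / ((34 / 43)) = 6461 / 578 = 11.18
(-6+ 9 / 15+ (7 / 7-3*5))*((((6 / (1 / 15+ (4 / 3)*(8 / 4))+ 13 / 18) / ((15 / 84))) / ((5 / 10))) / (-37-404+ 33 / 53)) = 77480011 / 53827875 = 1.44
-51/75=-17/25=-0.68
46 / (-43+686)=46 / 643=0.07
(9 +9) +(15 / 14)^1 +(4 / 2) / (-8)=527 / 28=18.82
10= 10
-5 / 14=-0.36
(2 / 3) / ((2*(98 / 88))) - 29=-4219 / 147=-28.70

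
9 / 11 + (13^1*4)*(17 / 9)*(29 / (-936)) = -3965 / 1782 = -2.23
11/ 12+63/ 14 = 65/ 12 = 5.42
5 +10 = 15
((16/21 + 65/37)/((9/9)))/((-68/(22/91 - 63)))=11176427/4808076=2.32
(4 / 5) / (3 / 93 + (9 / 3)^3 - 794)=-31 / 29720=-0.00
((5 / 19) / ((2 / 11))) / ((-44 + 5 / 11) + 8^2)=121 / 1710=0.07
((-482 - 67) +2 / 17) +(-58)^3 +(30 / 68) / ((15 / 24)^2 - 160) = -2265166067 / 11577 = -195660.89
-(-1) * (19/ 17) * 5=95/ 17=5.59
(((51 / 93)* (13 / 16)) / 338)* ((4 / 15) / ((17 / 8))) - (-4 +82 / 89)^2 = -453826499 / 47882445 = -9.48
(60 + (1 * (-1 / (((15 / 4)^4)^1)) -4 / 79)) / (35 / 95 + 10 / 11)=50105613184 / 1067833125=46.92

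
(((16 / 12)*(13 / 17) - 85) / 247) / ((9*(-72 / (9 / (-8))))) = -4283 / 7255872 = -0.00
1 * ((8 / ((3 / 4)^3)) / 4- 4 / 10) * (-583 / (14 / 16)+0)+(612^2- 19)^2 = 132554179232521 / 945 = 140268972732.83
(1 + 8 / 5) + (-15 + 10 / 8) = -223 / 20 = -11.15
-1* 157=-157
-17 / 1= -17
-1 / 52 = -0.02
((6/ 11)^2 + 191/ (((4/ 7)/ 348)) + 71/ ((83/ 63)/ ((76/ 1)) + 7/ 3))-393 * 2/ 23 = 3643306046529/ 31322665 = 116315.33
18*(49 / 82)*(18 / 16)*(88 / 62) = 43659 / 2542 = 17.18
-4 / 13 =-0.31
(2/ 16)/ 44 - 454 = -159807/ 352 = -454.00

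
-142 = -142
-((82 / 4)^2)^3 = -4750104241 / 64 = -74220378.77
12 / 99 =4 / 33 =0.12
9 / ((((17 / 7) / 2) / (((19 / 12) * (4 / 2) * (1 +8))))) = 211.24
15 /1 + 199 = 214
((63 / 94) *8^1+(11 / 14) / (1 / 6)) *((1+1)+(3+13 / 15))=19448 / 329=59.11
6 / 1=6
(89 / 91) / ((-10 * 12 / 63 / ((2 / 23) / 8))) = -267 / 47840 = -0.01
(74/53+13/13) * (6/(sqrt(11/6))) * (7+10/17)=98298 * sqrt(66)/9911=80.57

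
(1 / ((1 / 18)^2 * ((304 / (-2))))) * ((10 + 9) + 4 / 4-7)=-1053 / 38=-27.71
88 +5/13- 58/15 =16481/195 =84.52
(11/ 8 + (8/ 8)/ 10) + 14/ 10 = 23/ 8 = 2.88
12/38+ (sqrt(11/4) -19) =-355/19+ sqrt(11)/2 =-17.03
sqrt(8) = 2 * sqrt(2) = 2.83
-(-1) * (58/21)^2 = 3364/441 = 7.63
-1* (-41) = 41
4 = 4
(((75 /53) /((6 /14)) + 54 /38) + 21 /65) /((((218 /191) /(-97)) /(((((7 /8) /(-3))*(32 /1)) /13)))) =307.89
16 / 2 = 8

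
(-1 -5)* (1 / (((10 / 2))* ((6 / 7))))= -7 / 5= -1.40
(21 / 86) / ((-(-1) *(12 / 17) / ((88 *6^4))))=1696464 / 43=39452.65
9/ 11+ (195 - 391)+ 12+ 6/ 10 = -10042/ 55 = -182.58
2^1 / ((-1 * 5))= -0.40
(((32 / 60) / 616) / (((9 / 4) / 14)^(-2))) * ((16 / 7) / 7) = 27 / 3697540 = 0.00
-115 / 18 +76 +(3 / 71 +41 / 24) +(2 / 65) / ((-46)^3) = 288504693577 / 4042850760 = 71.36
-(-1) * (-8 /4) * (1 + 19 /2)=-21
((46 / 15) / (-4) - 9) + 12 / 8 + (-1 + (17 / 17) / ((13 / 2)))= -1777 / 195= -9.11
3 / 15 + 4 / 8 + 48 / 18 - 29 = -769 / 30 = -25.63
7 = 7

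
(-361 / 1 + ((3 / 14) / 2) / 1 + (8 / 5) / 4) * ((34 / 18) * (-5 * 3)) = 285991 / 28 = 10213.96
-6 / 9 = -2 / 3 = -0.67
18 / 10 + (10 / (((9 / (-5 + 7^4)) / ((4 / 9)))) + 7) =482764 / 405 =1192.01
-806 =-806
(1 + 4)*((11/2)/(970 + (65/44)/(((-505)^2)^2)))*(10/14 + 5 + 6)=1290609123402500/3886135675345091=0.33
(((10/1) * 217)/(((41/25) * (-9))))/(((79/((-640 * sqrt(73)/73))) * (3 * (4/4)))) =46.47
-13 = -13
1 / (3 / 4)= 4 / 3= 1.33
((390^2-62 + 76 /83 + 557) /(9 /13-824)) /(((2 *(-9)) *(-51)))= -164650993 /815504382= -0.20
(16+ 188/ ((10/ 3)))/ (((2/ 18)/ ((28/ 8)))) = 11403/ 5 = 2280.60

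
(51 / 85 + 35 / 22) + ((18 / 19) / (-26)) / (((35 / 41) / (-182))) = 4163 / 418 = 9.96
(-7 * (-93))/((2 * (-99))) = -217/66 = -3.29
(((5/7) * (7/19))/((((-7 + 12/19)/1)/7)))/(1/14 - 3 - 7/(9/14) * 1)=4410/210661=0.02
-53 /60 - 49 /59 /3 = -1369 /1180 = -1.16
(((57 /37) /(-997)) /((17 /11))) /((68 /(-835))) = 523545 /42643684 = 0.01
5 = 5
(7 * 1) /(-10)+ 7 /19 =-63 /190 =-0.33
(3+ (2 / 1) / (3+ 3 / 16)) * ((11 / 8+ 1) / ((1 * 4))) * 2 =3515 / 816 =4.31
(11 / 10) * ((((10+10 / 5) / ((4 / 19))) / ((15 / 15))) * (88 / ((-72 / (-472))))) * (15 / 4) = 135641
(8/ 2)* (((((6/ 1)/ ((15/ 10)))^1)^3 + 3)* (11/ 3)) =2948/ 3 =982.67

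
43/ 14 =3.07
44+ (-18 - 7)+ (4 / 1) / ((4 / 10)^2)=44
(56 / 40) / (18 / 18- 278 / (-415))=83 / 99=0.84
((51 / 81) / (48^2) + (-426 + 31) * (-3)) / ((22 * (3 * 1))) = 73716497 / 4105728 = 17.95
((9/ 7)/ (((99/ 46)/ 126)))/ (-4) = -207/ 11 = -18.82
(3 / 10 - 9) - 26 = -347 / 10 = -34.70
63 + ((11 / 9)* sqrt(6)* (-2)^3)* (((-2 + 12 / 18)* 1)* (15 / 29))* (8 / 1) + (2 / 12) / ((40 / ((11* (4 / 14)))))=52931 / 840 + 14080* sqrt(6) / 261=195.15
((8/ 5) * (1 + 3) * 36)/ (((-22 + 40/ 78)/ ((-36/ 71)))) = 808704/ 148745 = 5.44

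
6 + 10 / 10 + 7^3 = 350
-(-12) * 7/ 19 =84/ 19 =4.42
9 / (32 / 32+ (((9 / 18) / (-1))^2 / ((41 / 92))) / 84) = 8.94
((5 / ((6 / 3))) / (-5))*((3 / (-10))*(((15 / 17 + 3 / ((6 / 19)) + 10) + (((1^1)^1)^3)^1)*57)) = 124317 / 680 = 182.82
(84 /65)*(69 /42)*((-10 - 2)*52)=-1324.80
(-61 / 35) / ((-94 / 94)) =1.74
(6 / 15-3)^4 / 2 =28561 / 1250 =22.85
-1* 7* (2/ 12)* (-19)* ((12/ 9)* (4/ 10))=532/ 45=11.82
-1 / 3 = -0.33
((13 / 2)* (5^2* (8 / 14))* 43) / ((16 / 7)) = 13975 / 8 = 1746.88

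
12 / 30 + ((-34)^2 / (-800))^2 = 99521 / 40000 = 2.49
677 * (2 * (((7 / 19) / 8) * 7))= 33173 / 76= 436.49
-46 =-46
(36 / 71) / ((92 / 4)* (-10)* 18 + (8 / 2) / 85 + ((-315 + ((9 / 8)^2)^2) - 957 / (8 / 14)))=-12533760 / 151482738061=-0.00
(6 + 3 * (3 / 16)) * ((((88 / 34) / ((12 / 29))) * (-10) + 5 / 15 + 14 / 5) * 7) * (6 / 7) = -318171 / 136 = -2339.49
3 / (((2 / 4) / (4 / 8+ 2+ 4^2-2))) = 99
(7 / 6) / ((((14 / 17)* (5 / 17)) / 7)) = 2023 / 60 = 33.72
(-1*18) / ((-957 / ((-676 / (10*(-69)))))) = 676 / 36685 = 0.02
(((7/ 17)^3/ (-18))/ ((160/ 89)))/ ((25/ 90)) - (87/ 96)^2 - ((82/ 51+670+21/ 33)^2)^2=-517844876133369225050350273/ 2535662280729600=-204224702977.55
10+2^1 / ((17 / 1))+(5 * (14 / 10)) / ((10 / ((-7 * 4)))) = -806 / 85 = -9.48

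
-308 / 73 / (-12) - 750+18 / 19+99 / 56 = -174047381 / 233016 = -746.93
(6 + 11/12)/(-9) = -83/108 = -0.77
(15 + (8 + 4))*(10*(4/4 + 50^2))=675270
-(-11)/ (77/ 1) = 1/ 7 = 0.14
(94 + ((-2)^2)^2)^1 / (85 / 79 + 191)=4345 / 7587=0.57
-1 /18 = -0.06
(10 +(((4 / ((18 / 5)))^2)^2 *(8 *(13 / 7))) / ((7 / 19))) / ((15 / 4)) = 18379912 / 964467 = 19.06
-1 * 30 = -30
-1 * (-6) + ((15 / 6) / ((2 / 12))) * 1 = 21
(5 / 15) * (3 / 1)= 1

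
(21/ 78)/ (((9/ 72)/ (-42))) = -1176/ 13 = -90.46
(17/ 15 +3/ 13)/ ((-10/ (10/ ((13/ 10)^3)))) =-53200/ 85683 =-0.62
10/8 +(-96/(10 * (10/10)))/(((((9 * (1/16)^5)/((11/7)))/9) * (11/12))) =-2415918929/140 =-17256563.78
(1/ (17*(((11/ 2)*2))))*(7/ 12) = 7/ 2244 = 0.00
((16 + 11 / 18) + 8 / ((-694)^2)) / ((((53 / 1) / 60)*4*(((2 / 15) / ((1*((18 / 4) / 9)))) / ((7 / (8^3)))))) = 6300407225 / 26139348992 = 0.24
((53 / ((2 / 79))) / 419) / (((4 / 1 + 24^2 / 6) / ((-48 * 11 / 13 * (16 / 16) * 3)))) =-829026 / 136175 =-6.09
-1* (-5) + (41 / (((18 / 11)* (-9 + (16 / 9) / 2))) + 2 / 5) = 1687 / 730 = 2.31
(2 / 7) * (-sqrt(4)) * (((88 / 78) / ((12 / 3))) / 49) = -44 / 13377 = -0.00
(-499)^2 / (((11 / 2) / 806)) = 401389612 / 11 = 36489964.73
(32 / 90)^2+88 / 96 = 8449 / 8100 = 1.04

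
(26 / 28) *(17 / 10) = 221 / 140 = 1.58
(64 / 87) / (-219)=-64 / 19053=-0.00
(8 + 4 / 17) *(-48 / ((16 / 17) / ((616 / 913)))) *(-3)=70560 / 83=850.12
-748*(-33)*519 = 12810996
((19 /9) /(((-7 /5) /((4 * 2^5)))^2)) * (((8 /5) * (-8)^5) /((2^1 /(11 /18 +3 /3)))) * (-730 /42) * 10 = 129542998076.62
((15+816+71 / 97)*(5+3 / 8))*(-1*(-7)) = 12142039 / 388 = 31293.91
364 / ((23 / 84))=30576 / 23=1329.39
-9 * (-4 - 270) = 2466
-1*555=-555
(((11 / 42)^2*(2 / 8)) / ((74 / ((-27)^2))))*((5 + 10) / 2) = 147015 / 116032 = 1.27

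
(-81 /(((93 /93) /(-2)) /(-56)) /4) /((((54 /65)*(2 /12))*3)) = -5460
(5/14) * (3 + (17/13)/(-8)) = 1475/1456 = 1.01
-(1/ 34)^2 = -1/ 1156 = -0.00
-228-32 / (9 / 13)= -2468 / 9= -274.22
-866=-866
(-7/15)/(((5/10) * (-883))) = 14/13245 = 0.00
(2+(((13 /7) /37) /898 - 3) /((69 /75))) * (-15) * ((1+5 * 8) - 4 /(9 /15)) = 3473444795 /5349386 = 649.32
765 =765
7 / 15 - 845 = -12668 / 15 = -844.53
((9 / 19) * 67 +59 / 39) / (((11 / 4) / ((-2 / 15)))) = -197104 / 122265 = -1.61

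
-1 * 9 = -9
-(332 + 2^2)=-336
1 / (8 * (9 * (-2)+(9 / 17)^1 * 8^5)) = 17 / 2356848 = 0.00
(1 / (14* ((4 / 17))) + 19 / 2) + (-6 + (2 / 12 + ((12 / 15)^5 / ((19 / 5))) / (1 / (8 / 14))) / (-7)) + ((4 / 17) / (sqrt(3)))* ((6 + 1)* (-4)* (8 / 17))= 52686071 / 13965000 - 896* sqrt(3) / 867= 1.98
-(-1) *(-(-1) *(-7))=-7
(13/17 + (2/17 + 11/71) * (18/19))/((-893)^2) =23459/18287897917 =0.00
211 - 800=-589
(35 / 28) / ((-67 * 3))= -5 / 804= -0.01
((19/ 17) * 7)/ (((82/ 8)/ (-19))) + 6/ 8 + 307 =817575/ 2788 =293.25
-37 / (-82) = 37 / 82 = 0.45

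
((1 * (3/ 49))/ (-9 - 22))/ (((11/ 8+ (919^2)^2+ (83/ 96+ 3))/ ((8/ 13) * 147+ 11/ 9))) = -343264/ 1352179678463525093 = -0.00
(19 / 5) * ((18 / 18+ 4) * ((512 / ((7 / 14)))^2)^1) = 19922944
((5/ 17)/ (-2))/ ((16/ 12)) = -15/ 136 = -0.11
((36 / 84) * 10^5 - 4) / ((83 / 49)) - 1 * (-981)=2181227 / 83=26279.84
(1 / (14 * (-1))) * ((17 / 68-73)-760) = 3331 / 56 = 59.48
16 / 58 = 8 / 29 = 0.28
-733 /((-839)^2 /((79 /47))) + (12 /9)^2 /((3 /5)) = 2645179471 /893275749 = 2.96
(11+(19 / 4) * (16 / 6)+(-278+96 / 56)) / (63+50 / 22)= -58355 / 15078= -3.87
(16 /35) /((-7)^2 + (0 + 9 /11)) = 44 /4795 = 0.01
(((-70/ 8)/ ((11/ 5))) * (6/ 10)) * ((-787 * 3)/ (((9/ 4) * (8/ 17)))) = 468265/ 88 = 5321.19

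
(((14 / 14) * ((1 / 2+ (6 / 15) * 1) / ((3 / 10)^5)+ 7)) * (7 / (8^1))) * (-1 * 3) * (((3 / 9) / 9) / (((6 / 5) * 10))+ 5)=-115614583 / 23328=-4956.04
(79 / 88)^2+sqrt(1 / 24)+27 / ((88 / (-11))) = -19895 / 7744+sqrt(6) / 12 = -2.36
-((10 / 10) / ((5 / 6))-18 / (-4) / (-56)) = -627 / 560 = -1.12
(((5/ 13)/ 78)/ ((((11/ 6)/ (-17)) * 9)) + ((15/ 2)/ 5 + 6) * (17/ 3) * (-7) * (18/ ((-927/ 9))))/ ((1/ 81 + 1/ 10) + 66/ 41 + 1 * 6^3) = 330571417500/ 1384484213827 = 0.24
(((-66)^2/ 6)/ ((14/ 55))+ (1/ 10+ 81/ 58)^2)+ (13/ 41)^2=706202462963/ 247401175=2854.48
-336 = -336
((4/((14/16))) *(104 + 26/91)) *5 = 116800/49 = 2383.67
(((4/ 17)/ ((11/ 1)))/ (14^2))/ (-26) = -0.00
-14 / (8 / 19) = -133 / 4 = -33.25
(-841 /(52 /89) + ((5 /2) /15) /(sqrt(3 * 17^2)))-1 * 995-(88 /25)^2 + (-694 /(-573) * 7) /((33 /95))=-1488659978017 /614542500 + sqrt(3) /306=-2422.38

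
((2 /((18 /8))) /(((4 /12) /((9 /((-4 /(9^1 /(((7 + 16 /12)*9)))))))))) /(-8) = 9 /100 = 0.09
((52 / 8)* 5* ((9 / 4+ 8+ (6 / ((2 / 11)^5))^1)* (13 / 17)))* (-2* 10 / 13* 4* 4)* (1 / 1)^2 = -314156050 / 17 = -18479767.65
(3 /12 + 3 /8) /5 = 1 /8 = 0.12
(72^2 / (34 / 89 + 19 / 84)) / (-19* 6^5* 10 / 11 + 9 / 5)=-236839680 / 3732127583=-0.06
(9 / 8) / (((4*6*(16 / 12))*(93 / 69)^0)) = 9 / 256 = 0.04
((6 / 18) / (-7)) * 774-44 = -566 / 7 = -80.86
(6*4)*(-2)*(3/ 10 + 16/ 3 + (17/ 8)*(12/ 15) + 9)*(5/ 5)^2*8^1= -6272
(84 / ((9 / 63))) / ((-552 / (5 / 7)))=-35 / 46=-0.76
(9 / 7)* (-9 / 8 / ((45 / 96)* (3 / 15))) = -108 / 7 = -15.43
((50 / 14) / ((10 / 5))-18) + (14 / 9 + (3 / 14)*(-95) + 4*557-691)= 1501.98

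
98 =98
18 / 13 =1.38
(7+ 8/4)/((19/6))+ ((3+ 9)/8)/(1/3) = 279/38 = 7.34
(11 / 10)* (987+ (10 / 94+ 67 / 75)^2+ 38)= 140235526211 / 124256250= 1128.60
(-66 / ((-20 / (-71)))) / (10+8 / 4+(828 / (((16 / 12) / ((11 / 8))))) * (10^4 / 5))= -0.00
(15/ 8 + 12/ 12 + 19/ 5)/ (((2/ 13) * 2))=3471/ 160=21.69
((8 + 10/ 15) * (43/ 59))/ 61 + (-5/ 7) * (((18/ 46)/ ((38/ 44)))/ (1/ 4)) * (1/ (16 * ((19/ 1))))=124614041/ 1255064874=0.10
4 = 4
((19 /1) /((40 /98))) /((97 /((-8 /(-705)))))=1862 /341925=0.01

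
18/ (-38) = -9/ 19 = -0.47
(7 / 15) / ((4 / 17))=119 / 60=1.98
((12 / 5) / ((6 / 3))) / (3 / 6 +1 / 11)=132 / 65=2.03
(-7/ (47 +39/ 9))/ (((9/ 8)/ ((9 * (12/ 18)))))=-8/ 11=-0.73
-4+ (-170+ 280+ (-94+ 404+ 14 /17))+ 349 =13019 /17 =765.82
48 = 48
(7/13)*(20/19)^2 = 2800/4693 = 0.60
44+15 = 59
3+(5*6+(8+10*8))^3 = 1643035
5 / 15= 1 / 3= 0.33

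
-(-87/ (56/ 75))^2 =-42575625/ 3136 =-13576.41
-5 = -5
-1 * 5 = -5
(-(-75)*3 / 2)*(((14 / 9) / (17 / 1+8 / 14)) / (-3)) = -1225 / 369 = -3.32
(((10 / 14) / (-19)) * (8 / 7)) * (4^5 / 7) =-40960 / 6517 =-6.29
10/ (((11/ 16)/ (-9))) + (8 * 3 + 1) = -1165/ 11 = -105.91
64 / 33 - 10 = -266 / 33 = -8.06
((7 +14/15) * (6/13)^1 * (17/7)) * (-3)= -1734/65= -26.68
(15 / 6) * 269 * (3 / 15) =134.50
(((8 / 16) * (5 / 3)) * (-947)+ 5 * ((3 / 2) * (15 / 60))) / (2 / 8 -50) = 18895 / 1194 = 15.82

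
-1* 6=-6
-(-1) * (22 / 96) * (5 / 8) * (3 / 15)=11 / 384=0.03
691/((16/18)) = 6219/8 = 777.38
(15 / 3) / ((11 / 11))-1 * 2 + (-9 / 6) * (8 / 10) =1.80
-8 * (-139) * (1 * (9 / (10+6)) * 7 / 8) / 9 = 973 / 16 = 60.81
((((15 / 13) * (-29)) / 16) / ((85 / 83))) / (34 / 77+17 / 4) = -556017 / 1277380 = -0.44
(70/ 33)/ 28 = 5/ 66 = 0.08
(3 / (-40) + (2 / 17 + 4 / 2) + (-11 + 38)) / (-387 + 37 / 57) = -1125693 / 14974960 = -0.08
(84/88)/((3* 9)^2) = 0.00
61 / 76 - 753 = -57167 / 76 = -752.20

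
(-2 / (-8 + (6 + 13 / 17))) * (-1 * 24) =-272 / 7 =-38.86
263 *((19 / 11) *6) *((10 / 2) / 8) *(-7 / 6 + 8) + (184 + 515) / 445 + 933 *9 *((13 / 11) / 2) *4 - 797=1201928637 / 39160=30692.76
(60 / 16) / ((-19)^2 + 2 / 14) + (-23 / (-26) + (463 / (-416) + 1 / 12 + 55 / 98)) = 0.43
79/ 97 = 0.81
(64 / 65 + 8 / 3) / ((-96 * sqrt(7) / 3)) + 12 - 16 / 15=164 / 15 - 89 * sqrt(7) / 5460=10.89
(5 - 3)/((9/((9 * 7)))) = 14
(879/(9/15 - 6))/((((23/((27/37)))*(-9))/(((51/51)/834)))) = 1465/2129202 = 0.00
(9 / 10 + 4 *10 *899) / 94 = 359609 / 940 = 382.56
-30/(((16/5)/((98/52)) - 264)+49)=7350/52259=0.14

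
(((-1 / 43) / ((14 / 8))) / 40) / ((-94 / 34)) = 17 / 141470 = 0.00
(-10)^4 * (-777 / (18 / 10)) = -4316666.67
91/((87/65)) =5915/87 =67.99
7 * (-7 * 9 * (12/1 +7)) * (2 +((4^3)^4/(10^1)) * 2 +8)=-140576711814/5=-28115342362.80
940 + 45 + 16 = 1001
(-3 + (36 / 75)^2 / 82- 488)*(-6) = 75490818 / 25625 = 2945.98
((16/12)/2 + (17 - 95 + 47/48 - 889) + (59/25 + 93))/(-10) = 1043993/12000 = 87.00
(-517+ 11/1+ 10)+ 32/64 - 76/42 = -20887/42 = -497.31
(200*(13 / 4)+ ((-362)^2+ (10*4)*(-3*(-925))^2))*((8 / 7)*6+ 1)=16948618170 / 7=2421231167.14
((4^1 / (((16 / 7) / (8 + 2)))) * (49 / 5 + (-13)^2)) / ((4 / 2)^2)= 3129 / 4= 782.25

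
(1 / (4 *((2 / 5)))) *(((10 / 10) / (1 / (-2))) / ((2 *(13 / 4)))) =-5 / 26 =-0.19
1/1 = 1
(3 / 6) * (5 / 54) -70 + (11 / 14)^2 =-91732 / 1323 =-69.34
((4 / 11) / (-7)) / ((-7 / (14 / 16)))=1 / 154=0.01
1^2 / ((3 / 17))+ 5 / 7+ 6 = 260 / 21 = 12.38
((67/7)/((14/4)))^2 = 17956/2401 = 7.48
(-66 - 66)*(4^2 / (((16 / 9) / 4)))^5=-7981535232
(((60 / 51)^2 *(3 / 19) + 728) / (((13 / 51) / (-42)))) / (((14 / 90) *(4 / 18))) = -14575071960 / 4199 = -3471081.68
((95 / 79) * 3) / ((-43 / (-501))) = 142785 / 3397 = 42.03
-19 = -19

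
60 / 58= 30 / 29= 1.03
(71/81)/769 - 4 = -249085/62289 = -4.00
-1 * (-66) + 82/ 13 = 940/ 13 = 72.31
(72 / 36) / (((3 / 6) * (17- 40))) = -4 / 23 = -0.17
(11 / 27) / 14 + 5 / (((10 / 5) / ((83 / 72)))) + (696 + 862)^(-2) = 5342022079 / 1835087184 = 2.91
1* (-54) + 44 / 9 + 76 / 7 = -2410 / 63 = -38.25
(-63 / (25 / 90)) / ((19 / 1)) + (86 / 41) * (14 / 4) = -17899 / 3895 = -4.60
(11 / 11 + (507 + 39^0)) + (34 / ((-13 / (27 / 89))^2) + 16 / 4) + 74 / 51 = 35123397899 / 68271099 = 514.47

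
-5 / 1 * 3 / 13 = -15 / 13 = -1.15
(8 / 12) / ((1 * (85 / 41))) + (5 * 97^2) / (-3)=-3998743 / 255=-15681.35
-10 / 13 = -0.77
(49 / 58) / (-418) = -49 / 24244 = -0.00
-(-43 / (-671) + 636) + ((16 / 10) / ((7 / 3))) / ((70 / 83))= -522160459 / 821975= -635.25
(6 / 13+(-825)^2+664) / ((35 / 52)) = 35427052 / 35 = 1012201.49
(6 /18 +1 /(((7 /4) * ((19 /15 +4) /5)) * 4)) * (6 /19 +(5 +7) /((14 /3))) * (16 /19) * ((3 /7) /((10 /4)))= 9560064 /48910085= 0.20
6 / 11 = 0.55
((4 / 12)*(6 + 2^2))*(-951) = -3170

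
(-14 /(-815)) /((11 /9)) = 126 /8965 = 0.01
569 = 569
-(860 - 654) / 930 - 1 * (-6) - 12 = -2893 / 465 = -6.22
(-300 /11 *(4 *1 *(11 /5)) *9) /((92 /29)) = -15660 /23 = -680.87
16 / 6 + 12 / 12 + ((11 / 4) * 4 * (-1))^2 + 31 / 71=125.10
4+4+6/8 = 35/4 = 8.75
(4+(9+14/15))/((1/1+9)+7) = 209/255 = 0.82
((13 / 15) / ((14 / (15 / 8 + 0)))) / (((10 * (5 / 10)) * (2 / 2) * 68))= 13 / 38080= 0.00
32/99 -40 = -3928/99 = -39.68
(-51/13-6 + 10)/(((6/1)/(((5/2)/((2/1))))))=0.02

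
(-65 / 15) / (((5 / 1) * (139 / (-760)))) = 1976 / 417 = 4.74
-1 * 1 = -1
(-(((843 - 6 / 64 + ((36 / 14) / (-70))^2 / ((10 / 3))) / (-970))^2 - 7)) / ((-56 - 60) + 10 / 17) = -9213419545020183976127 / 170273386782172800000000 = -0.05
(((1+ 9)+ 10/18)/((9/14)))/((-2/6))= -1330/27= -49.26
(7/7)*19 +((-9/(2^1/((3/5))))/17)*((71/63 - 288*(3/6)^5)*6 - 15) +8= 43893/1190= 36.88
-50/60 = -5/6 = -0.83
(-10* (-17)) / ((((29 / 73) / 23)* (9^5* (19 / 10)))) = 2854300 / 32535999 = 0.09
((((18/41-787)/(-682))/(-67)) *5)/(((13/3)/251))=-4.99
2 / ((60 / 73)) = 73 / 30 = 2.43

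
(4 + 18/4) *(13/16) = 221/32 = 6.91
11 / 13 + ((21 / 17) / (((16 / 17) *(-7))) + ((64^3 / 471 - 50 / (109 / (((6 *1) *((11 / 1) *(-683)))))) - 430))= 222168677251 / 10678512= 20805.21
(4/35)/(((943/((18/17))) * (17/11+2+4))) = 0.00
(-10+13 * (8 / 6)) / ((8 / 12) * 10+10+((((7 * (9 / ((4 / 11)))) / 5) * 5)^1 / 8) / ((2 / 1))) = 1408 / 5279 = 0.27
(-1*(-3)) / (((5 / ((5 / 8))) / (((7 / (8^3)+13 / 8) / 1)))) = 0.61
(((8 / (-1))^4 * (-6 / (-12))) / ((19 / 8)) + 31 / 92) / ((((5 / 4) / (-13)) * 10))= -19602921 / 21850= -897.16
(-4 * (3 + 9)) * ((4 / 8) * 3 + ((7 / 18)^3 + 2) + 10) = -158150 / 243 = -650.82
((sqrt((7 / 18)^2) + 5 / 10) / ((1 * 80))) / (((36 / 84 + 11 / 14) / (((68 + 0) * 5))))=28 / 9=3.11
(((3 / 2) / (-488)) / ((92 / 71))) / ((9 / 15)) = -355 / 89792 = -0.00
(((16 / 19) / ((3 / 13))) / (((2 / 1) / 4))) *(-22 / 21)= -7.65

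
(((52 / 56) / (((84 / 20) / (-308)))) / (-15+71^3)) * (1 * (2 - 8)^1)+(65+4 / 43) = 159372257 / 2448334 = 65.09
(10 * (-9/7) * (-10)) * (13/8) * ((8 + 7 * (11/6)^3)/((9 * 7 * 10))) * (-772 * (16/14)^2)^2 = 54767592089600/3176523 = 17241364.88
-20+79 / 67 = -1261 / 67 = -18.82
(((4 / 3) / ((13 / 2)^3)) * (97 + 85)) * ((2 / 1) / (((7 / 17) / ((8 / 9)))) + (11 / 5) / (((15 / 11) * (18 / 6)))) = 163136 / 38025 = 4.29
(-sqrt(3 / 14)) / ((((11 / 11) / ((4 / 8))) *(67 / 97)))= -97 *sqrt(42) / 1876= -0.34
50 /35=10 /7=1.43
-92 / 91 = -1.01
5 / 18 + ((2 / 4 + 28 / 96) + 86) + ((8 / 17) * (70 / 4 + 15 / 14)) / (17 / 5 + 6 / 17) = 14373077 / 160776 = 89.40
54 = 54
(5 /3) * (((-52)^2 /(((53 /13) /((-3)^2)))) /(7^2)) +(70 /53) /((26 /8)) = 6868360 /33761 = 203.44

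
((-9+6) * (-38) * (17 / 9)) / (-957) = -646 / 2871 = -0.23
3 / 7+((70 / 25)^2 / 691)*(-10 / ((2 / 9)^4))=-2229693 / 48370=-46.10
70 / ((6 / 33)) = 385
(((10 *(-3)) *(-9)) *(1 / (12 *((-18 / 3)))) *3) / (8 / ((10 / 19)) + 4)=-75 / 128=-0.59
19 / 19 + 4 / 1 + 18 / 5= 43 / 5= 8.60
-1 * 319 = -319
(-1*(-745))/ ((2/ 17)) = 12665/ 2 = 6332.50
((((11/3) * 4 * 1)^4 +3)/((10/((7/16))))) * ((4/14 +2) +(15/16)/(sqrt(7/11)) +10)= 27252.54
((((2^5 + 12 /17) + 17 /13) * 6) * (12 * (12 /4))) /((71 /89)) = 144506808 /15691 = 9209.53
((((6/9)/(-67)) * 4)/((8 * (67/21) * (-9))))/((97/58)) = 406/3918897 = 0.00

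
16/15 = 1.07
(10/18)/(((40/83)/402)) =5561/12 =463.42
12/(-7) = -12/7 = -1.71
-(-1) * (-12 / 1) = -12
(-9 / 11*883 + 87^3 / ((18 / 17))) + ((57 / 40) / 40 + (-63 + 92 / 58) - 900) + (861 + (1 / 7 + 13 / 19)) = 42162085428739 / 67883200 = 621097.49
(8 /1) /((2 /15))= 60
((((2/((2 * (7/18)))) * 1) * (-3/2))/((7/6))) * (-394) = 63828/49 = 1302.61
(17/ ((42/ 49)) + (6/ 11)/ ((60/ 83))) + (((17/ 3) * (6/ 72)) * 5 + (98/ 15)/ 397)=18052219/ 786060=22.97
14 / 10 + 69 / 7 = 394 / 35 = 11.26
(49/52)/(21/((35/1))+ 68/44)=2695/6136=0.44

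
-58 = -58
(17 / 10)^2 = 289 / 100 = 2.89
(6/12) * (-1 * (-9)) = 9/2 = 4.50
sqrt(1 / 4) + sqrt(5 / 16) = 1 / 2 + sqrt(5) / 4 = 1.06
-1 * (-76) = 76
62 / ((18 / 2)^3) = 62 / 729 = 0.09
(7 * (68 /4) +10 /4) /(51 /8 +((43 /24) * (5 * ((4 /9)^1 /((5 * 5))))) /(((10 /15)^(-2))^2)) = 10628820 /560437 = 18.97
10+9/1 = 19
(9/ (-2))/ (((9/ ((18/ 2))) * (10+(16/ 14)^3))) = -343/ 876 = -0.39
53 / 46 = 1.15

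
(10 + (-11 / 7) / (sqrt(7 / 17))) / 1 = 7.55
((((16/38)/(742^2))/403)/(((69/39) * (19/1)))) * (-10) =-20/35427829913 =-0.00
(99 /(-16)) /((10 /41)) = -25.37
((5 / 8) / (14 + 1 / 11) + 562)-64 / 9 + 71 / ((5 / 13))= 8253191 / 11160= 739.53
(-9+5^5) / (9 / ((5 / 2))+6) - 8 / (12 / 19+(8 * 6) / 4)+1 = 6499 / 20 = 324.95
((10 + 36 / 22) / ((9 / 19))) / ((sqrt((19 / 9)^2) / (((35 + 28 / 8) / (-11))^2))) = 1568 / 11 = 142.55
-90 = -90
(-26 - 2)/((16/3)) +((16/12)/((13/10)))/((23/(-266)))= -61397/3588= -17.11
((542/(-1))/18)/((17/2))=-542/153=-3.54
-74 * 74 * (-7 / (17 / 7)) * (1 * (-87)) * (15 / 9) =-38906980 / 17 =-2288645.88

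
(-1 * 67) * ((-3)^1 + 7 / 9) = 1340 / 9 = 148.89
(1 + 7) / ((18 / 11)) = 44 / 9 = 4.89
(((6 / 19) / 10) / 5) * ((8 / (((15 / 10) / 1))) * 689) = 11024 / 475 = 23.21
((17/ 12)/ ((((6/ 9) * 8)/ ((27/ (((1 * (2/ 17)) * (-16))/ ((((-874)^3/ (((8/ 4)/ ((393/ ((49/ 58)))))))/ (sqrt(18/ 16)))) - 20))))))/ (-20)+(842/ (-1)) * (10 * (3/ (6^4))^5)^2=121219165920531609 * sqrt(2)/ 14872877902854052632217491965440+2947645479921734576587741812292063154202612823925909/ 164400270775591296649698321587102037946911261638787072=0.02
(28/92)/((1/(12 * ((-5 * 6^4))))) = -23666.09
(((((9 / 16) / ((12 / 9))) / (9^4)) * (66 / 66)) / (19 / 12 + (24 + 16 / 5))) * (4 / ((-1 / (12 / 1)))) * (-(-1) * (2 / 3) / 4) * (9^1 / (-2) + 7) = -25 / 559548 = -0.00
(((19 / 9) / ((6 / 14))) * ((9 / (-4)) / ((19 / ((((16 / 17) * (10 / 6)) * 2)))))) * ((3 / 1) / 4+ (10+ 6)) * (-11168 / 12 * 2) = 26188960 / 459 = 57056.56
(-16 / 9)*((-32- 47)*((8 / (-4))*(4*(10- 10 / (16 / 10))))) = -12640 / 3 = -4213.33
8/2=4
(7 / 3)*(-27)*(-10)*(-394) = -248220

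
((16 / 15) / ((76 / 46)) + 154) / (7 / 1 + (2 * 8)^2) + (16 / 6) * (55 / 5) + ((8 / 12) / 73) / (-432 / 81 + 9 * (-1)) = 7039854896 / 235283745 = 29.92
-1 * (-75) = 75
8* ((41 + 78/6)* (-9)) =-3888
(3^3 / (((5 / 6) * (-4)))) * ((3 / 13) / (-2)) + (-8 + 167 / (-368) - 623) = -15082019 / 23920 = -630.52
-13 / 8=-1.62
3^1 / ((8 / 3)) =9 / 8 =1.12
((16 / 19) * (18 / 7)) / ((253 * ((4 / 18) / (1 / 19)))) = 1296 / 639331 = 0.00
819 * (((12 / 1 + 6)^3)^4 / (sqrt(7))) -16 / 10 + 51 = 358100512858409144.38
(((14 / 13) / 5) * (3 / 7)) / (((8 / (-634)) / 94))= -44697 / 65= -687.65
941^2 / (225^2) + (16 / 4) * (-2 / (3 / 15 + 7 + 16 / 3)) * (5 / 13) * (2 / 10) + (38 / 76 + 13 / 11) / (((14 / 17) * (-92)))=15268103206001 / 876485610000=17.42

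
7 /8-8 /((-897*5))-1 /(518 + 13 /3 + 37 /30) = 493050113 /563567160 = 0.87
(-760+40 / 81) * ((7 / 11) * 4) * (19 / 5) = -6545728 / 891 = -7346.50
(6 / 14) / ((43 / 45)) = 0.45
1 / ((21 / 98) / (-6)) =-28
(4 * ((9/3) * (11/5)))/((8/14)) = 231/5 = 46.20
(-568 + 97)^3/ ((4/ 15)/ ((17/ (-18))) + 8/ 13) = -115458257655/ 368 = -313745265.37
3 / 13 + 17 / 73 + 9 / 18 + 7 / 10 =7894 / 4745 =1.66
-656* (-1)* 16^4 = 42991616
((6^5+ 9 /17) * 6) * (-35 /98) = -1983015 /119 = -16663.99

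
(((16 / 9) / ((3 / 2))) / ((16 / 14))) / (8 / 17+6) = 238 / 1485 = 0.16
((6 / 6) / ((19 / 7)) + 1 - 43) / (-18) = 791 / 342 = 2.31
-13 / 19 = -0.68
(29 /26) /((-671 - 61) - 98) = -29 /21580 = -0.00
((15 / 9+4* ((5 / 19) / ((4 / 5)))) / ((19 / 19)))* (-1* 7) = -1190 / 57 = -20.88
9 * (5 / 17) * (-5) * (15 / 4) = -3375 / 68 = -49.63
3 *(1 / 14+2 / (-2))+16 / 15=-361 / 210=-1.72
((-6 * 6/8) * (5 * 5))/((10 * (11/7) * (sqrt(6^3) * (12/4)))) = -35 * sqrt(6)/528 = -0.16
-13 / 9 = -1.44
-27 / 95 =-0.28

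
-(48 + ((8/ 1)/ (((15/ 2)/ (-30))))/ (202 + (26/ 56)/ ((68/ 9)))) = -18405872/ 384725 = -47.84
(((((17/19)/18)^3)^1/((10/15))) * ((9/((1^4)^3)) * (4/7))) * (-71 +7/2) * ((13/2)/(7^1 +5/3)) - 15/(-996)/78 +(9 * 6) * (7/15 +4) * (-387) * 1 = -2321186391167699/24866892960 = -93344.45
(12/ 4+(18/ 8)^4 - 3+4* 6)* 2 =12705/ 128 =99.26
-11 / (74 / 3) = -33 / 74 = -0.45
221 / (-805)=-0.27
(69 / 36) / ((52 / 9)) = 0.33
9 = 9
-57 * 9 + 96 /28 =-3567 /7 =-509.57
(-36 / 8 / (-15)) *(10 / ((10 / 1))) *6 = 9 / 5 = 1.80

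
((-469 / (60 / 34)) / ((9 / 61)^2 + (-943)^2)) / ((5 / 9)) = -89002599 / 165444780500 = -0.00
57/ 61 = 0.93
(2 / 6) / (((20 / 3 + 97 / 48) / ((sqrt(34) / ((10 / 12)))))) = 32* sqrt(34) / 695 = 0.27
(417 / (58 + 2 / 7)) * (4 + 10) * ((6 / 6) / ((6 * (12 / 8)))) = 11.13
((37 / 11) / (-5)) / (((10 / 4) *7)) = -74 / 1925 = -0.04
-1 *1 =-1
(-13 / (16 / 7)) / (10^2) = -91 / 1600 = -0.06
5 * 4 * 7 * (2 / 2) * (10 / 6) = 700 / 3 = 233.33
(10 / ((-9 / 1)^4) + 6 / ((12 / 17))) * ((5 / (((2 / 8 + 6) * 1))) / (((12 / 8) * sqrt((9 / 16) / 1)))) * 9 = 1784912 / 32805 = 54.41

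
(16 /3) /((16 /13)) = 13 /3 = 4.33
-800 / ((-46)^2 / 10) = -2000 / 529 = -3.78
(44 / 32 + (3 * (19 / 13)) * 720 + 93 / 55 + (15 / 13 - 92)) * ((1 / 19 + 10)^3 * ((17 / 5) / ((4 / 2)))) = 2079515453427079 / 392334800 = 5300359.42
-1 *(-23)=23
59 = 59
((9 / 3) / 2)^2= 2.25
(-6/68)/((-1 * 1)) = 3/34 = 0.09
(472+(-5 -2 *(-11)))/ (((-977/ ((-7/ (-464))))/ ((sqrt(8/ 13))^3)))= -3423 *sqrt(26)/ 4788277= -0.00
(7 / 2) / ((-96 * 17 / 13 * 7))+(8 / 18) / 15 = 3767 / 146880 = 0.03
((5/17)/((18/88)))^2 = 48400/23409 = 2.07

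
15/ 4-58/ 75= 893/ 300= 2.98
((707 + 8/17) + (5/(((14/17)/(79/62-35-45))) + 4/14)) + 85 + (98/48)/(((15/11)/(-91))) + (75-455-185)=-513246331/1328040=-386.47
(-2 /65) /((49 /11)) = -22 /3185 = -0.01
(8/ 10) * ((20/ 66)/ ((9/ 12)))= 32/ 99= 0.32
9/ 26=0.35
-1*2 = -2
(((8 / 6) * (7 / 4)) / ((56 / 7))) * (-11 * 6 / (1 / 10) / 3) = -385 / 6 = -64.17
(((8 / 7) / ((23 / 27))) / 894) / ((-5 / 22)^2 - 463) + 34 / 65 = 60917912794 / 116461437365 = 0.52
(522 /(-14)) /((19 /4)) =-1044 /133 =-7.85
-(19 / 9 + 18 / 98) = -1012 / 441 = -2.29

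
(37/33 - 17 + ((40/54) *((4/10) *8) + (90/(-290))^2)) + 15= 396620/249777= 1.59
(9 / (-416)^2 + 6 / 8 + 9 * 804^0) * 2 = 19.50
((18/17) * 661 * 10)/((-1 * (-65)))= 23796/221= 107.67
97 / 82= 1.18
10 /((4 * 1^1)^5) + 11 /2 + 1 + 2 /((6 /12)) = 5381 /512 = 10.51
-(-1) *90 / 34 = 45 / 17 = 2.65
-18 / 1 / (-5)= 18 / 5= 3.60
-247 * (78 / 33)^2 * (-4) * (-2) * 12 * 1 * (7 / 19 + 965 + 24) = -15858895104 / 121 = -131065248.79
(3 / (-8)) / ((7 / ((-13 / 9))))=13 / 168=0.08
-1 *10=-10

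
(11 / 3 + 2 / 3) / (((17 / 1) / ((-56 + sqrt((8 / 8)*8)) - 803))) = -11167 / 51 + 26*sqrt(2) / 51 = -218.24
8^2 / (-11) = -64 / 11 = -5.82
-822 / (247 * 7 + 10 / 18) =-3699 / 7783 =-0.48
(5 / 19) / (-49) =-5 / 931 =-0.01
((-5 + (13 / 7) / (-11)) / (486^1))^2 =39601 / 350101521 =0.00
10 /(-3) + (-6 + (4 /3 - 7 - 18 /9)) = -17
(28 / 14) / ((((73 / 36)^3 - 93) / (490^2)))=-22404211200 / 3949991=-5671.97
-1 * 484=-484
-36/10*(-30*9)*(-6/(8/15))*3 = -32805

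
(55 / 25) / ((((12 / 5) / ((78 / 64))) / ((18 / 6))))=429 / 128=3.35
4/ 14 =2/ 7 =0.29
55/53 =1.04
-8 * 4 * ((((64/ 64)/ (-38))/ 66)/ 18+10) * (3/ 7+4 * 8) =-409906612/ 39501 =-10377.12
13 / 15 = 0.87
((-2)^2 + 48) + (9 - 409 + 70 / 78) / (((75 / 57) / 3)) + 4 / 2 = -55637 / 65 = -855.95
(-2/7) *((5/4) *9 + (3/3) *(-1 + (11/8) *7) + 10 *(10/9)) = -2231/252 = -8.85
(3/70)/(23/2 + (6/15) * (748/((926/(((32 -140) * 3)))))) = -1389/3020213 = -0.00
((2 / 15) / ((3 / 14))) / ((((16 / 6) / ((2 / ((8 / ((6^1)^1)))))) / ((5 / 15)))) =7 / 60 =0.12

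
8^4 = 4096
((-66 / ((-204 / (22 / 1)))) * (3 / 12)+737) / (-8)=-50237 / 544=-92.35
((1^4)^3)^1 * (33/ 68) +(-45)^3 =-6196467/ 68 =-91124.51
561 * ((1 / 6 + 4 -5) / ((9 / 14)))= -6545 / 9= -727.22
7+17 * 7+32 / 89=11246 / 89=126.36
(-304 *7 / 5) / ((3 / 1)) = -141.87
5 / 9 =0.56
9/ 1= 9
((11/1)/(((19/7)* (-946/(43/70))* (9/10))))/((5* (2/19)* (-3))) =1/540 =0.00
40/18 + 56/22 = 472/99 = 4.77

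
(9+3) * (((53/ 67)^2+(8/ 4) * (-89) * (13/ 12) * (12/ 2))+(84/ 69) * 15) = -1410081504/ 103247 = -13657.36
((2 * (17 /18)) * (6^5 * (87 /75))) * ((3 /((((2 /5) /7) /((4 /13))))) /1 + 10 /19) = 284197.93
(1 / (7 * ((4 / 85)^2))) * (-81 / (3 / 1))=-195075 / 112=-1741.74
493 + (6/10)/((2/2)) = 2468/5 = 493.60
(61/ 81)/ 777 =61/ 62937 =0.00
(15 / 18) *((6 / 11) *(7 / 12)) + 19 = 2543 / 132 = 19.27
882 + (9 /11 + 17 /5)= 48742 /55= 886.22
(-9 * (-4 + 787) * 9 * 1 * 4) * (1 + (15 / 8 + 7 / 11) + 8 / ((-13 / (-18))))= -1058466447 / 286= -3700931.63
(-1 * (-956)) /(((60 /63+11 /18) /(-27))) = -3252312 /197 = -16509.20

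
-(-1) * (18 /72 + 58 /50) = 141 /100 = 1.41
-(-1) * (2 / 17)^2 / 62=2 / 8959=0.00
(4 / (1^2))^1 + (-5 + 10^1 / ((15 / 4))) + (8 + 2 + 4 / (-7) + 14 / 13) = 3323 / 273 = 12.17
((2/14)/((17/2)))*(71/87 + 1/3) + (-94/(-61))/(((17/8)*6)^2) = 0.03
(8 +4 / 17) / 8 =35 / 34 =1.03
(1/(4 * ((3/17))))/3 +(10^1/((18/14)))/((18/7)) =1133/324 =3.50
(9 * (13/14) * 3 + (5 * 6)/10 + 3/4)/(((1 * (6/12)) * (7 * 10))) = 807/980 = 0.82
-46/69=-0.67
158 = 158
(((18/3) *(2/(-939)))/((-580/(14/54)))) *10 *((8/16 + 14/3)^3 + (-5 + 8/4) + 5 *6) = 0.01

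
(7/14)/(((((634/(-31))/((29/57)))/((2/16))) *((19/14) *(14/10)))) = -4495/5492976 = -0.00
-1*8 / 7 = -1.14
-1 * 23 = -23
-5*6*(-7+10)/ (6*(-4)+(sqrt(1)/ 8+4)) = 240/ 53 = 4.53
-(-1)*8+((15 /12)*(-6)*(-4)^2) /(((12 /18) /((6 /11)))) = -992 /11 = -90.18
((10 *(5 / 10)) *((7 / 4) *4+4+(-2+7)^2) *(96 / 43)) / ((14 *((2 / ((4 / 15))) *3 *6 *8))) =8 / 301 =0.03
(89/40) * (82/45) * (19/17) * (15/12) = 69331/12240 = 5.66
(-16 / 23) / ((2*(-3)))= 8 / 69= 0.12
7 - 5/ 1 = 2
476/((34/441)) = 6174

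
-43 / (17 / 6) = -258 / 17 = -15.18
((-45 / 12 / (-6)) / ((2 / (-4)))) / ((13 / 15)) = -75 / 52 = -1.44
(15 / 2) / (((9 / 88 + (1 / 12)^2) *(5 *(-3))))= -792 / 173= -4.58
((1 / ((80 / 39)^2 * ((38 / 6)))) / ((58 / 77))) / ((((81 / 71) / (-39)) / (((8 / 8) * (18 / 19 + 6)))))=-396362967 / 33500800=-11.83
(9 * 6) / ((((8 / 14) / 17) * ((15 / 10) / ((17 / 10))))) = 18207 / 10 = 1820.70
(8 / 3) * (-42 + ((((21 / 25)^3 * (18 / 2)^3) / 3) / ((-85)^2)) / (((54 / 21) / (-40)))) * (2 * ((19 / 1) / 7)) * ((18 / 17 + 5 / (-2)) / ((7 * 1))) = 48400983344 / 383828125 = 126.10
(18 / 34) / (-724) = -9 / 12308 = -0.00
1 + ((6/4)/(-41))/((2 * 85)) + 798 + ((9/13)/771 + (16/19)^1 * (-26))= 687658922243/884897260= 777.11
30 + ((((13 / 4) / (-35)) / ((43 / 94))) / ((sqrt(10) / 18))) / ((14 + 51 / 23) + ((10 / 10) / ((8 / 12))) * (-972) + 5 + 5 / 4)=84318 * sqrt(10) / 331273075 + 30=30.00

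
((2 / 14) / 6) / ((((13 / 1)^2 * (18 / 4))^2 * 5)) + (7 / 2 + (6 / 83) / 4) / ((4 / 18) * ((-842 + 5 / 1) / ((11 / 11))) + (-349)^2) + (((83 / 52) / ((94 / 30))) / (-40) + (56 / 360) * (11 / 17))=0.09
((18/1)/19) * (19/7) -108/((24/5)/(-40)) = 6318/7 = 902.57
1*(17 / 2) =17 / 2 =8.50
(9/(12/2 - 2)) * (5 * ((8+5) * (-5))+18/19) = -55413/76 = -729.12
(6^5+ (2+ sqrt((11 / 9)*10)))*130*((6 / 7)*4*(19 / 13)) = 1520*sqrt(110) / 7+ 35467680 / 7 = 5069088.84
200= 200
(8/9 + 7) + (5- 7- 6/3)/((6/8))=23/9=2.56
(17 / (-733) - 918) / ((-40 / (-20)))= -672911 / 1466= -459.01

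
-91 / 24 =-3.79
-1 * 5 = -5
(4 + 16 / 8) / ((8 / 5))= 3.75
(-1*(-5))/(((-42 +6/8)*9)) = -4/297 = -0.01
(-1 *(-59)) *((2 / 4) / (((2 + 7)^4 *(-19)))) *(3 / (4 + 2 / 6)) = -59 / 360126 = -0.00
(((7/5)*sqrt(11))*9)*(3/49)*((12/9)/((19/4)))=144*sqrt(11)/665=0.72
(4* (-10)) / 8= -5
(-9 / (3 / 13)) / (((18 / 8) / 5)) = -260 / 3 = -86.67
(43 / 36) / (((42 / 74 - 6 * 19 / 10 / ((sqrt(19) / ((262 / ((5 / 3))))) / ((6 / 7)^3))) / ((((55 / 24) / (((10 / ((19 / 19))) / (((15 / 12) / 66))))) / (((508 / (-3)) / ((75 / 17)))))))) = 102363821328125 / 89506363990801735931904 + 24797539790625 * sqrt(19) / 207190657386115129472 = 0.00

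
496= 496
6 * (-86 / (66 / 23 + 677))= -11868 / 15637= -0.76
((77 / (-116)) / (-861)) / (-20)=-0.00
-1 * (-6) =6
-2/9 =-0.22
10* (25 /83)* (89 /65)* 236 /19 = 1050200 /20501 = 51.23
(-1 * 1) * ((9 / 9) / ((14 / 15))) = -15 / 14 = -1.07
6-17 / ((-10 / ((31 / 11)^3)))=586307 / 13310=44.05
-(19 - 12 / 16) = -73 / 4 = -18.25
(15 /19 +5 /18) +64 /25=31013 /8550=3.63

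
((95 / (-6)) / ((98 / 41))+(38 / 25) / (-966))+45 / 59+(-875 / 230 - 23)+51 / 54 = -1898416589 / 59843700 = -31.72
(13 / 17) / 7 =13 / 119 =0.11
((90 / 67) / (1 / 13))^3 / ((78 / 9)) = 184801500 / 300763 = 614.44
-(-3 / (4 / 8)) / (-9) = -2 / 3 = -0.67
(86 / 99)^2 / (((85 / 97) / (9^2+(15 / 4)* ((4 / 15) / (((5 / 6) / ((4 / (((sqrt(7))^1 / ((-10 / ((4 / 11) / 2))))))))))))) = 717412 / 10285 - 5739296* sqrt(7) / 176715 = -16.17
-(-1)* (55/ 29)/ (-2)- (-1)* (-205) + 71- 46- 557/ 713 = -181.73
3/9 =1/3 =0.33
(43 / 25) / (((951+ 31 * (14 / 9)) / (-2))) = -774 / 224825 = -0.00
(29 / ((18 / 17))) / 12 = 2.28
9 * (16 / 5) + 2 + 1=159 / 5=31.80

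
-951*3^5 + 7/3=-693272/3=-231090.67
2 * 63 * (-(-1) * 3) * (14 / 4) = 1323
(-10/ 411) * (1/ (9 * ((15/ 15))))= -10/ 3699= -0.00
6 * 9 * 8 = 432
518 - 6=512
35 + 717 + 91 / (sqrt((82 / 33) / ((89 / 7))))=13* sqrt(1685838) / 82 + 752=957.84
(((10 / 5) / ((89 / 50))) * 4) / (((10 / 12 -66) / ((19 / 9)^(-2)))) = -194400 / 12562439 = -0.02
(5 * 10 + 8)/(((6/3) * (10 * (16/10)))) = 29/16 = 1.81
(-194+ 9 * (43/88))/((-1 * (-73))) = -2.60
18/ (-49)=-18/ 49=-0.37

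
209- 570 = -361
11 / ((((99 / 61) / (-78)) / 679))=-1076894 / 3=-358964.67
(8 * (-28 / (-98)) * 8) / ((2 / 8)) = 512 / 7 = 73.14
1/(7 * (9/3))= 1/21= 0.05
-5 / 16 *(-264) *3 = 495 / 2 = 247.50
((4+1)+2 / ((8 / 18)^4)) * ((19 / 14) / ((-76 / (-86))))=309643 / 3584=86.40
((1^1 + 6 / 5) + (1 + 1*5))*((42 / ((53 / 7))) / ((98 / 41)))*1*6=30258 / 265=114.18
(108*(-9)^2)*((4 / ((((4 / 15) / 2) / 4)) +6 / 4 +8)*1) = 1132866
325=325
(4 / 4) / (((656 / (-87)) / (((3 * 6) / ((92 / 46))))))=-783 / 656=-1.19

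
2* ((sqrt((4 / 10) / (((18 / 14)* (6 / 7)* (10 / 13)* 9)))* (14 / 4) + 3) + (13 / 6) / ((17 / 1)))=49* sqrt(78) / 270 + 319 / 51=7.86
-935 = -935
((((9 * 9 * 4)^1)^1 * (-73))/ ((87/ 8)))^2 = 3978077184/ 841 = 4730175.01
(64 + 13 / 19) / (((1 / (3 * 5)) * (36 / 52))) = 79885 / 57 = 1401.49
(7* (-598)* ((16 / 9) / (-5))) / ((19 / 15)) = 66976 / 57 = 1175.02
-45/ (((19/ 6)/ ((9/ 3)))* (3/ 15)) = -213.16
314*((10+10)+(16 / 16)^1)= 6594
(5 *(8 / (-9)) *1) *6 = -80 / 3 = -26.67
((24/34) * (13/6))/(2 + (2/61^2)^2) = 179995933/235379331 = 0.76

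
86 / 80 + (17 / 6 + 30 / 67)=35023 / 8040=4.36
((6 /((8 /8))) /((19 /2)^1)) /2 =6 /19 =0.32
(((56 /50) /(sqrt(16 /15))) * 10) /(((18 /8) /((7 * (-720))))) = -6272 * sqrt(15) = -24291.35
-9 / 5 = -1.80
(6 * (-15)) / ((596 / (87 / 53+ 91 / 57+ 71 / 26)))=-0.90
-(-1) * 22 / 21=22 / 21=1.05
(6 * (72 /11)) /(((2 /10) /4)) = 8640 /11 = 785.45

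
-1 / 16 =-0.06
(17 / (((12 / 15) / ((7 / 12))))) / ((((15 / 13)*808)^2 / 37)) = 744107 / 1410186240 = 0.00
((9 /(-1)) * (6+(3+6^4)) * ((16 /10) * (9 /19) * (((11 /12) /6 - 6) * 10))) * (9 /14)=44501805 /133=334600.04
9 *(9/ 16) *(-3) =-243/ 16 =-15.19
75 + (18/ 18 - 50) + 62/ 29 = 816/ 29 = 28.14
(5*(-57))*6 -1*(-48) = -1662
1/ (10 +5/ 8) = 8/ 85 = 0.09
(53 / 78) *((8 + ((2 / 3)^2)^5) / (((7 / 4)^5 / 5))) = 64233082880 / 38705025177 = 1.66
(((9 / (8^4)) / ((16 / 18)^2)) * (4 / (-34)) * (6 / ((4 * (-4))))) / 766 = 2187 / 13654556672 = 0.00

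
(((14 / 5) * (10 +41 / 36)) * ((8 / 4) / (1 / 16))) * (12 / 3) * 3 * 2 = 359296 / 15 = 23953.07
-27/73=-0.37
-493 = -493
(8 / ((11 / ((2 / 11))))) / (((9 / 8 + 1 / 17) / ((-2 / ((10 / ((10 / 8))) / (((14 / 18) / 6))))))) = -272 / 75141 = -0.00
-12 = -12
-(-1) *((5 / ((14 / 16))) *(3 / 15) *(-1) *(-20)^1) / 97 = 160 / 679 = 0.24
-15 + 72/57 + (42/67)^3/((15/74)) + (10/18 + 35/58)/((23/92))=-58806082429/7457418585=-7.89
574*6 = 3444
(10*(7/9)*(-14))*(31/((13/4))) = -121520/117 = -1038.63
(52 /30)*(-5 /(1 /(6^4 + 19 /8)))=-135031 /12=-11252.58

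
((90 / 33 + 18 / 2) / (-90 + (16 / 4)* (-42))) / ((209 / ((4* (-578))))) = 1156 / 2299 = 0.50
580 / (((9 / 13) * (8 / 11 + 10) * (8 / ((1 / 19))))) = 20735 / 40356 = 0.51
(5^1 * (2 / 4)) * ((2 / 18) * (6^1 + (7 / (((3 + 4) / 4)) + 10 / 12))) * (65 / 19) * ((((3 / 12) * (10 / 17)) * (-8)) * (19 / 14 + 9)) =-15315625 / 122094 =-125.44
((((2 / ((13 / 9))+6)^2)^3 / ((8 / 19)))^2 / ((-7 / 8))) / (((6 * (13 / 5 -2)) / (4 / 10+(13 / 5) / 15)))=-22016420284791617564442624 / 815432979286835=-26999668696.31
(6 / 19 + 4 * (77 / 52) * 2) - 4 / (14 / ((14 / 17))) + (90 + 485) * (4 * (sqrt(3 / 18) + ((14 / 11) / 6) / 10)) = 8413030 / 138567 + 1150 * sqrt(6) / 3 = 999.69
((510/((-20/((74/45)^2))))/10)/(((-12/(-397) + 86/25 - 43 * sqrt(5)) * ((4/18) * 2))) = 159111380201/27284947552830 + 788627365255 * sqrt(5)/10913979021132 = 0.17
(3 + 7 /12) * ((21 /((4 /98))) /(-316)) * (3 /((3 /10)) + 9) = -280231 /2528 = -110.85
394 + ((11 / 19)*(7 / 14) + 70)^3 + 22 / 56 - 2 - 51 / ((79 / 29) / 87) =10500206453805 / 30344216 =346036.51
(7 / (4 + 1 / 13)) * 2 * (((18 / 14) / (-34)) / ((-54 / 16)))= 104 / 2703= 0.04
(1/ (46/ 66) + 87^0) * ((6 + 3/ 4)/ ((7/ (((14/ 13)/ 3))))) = 252/ 299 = 0.84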